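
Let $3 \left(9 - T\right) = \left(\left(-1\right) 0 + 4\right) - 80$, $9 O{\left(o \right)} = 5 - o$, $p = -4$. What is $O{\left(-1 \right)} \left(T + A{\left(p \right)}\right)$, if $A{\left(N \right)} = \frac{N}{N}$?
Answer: $\frac{212}{9} \approx 23.556$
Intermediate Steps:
$O{\left(o \right)} = \frac{5}{9} - \frac{o}{9}$ ($O{\left(o \right)} = \frac{5 - o}{9} = \frac{5}{9} - \frac{o}{9}$)
$T = \frac{103}{3}$ ($T = 9 - \frac{\left(\left(-1\right) 0 + 4\right) - 80}{3} = 9 - \frac{\left(0 + 4\right) - 80}{3} = 9 - \frac{4 - 80}{3} = 9 - - \frac{76}{3} = 9 + \frac{76}{3} = \frac{103}{3} \approx 34.333$)
$A{\left(N \right)} = 1$
$O{\left(-1 \right)} \left(T + A{\left(p \right)}\right) = \left(\frac{5}{9} - - \frac{1}{9}\right) \left(\frac{103}{3} + 1\right) = \left(\frac{5}{9} + \frac{1}{9}\right) \frac{106}{3} = \frac{2}{3} \cdot \frac{106}{3} = \frac{212}{9}$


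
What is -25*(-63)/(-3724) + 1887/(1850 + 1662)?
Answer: 53421/467096 ≈ 0.11437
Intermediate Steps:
-25*(-63)/(-3724) + 1887/(1850 + 1662) = 1575*(-1/3724) + 1887/3512 = -225/532 + 1887*(1/3512) = -225/532 + 1887/3512 = 53421/467096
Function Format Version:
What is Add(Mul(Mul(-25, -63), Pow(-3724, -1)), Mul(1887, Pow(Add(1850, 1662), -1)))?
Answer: Rational(53421, 467096) ≈ 0.11437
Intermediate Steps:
Add(Mul(Mul(-25, -63), Pow(-3724, -1)), Mul(1887, Pow(Add(1850, 1662), -1))) = Add(Mul(1575, Rational(-1, 3724)), Mul(1887, Pow(3512, -1))) = Add(Rational(-225, 532), Mul(1887, Rational(1, 3512))) = Add(Rational(-225, 532), Rational(1887, 3512)) = Rational(53421, 467096)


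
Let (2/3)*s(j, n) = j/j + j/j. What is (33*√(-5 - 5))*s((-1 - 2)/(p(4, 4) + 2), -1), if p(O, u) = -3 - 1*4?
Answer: 99*I*√10 ≈ 313.07*I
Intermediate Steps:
p(O, u) = -7 (p(O, u) = -3 - 4 = -7)
s(j, n) = 3 (s(j, n) = 3*(j/j + j/j)/2 = 3*(1 + 1)/2 = (3/2)*2 = 3)
(33*√(-5 - 5))*s((-1 - 2)/(p(4, 4) + 2), -1) = (33*√(-5 - 5))*3 = (33*√(-10))*3 = (33*(I*√10))*3 = (33*I*√10)*3 = 99*I*√10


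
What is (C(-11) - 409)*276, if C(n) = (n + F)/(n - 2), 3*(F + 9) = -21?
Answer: -1460040/13 ≈ -1.1231e+5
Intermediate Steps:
F = -16 (F = -9 + (⅓)*(-21) = -9 - 7 = -16)
C(n) = (-16 + n)/(-2 + n) (C(n) = (n - 16)/(n - 2) = (-16 + n)/(-2 + n))
(C(-11) - 409)*276 = ((-16 - 11)/(-2 - 11) - 409)*276 = (-27/(-13) - 409)*276 = (-1/13*(-27) - 409)*276 = (27/13 - 409)*276 = -5290/13*276 = -1460040/13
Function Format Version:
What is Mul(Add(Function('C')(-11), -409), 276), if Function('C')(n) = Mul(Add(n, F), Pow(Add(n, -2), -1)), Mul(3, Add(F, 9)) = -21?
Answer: Rational(-1460040, 13) ≈ -1.1231e+5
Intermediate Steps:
F = -16 (F = Add(-9, Mul(Rational(1, 3), -21)) = Add(-9, -7) = -16)
Function('C')(n) = Mul(Pow(Add(-2, n), -1), Add(-16, n)) (Function('C')(n) = Mul(Add(n, -16), Pow(Add(n, -2), -1)) = Mul(Add(-16, n), Pow(Add(-2, n), -1)) = Mul(Pow(Add(-2, n), -1), Add(-16, n)))
Mul(Add(Function('C')(-11), -409), 276) = Mul(Add(Mul(Pow(Add(-2, -11), -1), Add(-16, -11)), -409), 276) = Mul(Add(Mul(Pow(-13, -1), -27), -409), 276) = Mul(Add(Mul(Rational(-1, 13), -27), -409), 276) = Mul(Add(Rational(27, 13), -409), 276) = Mul(Rational(-5290, 13), 276) = Rational(-1460040, 13)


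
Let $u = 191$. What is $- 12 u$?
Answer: $-2292$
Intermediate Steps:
$- 12 u = \left(-12\right) 191 = -2292$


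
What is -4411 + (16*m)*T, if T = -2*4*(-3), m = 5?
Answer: -2491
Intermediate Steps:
T = 24 (T = -8*(-3) = 24)
-4411 + (16*m)*T = -4411 + (16*5)*24 = -4411 + 80*24 = -4411 + 1920 = -2491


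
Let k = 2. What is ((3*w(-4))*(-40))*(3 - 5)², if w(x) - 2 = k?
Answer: -1920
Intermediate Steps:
w(x) = 4 (w(x) = 2 + 2 = 4)
((3*w(-4))*(-40))*(3 - 5)² = ((3*4)*(-40))*(3 - 5)² = (12*(-40))*(-2)² = -480*4 = -1920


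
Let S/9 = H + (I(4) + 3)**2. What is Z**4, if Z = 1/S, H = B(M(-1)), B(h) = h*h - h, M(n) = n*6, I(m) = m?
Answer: 1/449920319121 ≈ 2.2226e-12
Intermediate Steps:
M(n) = 6*n
B(h) = h**2 - h
H = 42 (H = (6*(-1))*(-1 + 6*(-1)) = -6*(-1 - 6) = -6*(-7) = 42)
S = 819 (S = 9*(42 + (4 + 3)**2) = 9*(42 + 7**2) = 9*(42 + 49) = 9*91 = 819)
Z = 1/819 ≈ 0.0012210
Z**4 = (1/819)**4 = 1/449920319121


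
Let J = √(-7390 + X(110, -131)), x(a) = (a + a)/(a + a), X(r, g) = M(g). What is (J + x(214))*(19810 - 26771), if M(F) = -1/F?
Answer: -6961 - 6961*I*√126819659/131 ≈ -6961.0 - 5.984e+5*I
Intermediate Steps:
X(r, g) = -1/g
x(a) = 1 (x(a) = (2*a)/((2*a)) = (2*a)*(1/(2*a)) = 1)
J = I*√126819659/131 (J = √(-7390 - 1/(-131)) = √(-7390 - 1*(-1/131)) = √(-7390 + 1/131) = √(-968089/131) = I*√126819659/131 ≈ 85.965*I)
(J + x(214))*(19810 - 26771) = (I*√126819659/131 + 1)*(19810 - 26771) = (1 + I*√126819659/131)*(-6961) = -6961 - 6961*I*√126819659/131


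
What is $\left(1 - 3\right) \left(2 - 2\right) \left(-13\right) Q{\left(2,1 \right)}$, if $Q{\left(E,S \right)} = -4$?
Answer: $0$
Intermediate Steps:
$\left(1 - 3\right) \left(2 - 2\right) \left(-13\right) Q{\left(2,1 \right)} = \left(1 - 3\right) \left(2 - 2\right) \left(-13\right) \left(-4\right) = \left(-2\right) 0 \left(-13\right) \left(-4\right) = 0 \left(-13\right) \left(-4\right) = 0 \left(-4\right) = 0$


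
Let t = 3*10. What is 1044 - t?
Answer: 1014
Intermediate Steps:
t = 30
1044 - t = 1044 - 1*30 = 1044 - 30 = 1014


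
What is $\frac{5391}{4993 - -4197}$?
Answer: $\frac{5391}{9190} \approx 0.58662$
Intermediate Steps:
$\frac{5391}{4993 - -4197} = \frac{5391}{4993 + 4197} = \frac{5391}{9190}$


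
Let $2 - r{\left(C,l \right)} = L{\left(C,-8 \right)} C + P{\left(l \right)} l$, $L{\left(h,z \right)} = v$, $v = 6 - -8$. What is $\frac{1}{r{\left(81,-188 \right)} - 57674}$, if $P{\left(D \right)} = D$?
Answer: $- \frac{1}{94150} \approx -1.0621 \cdot 10^{-5}$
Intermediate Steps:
$v = 14$ ($v = 6 + 8 = 14$)
$L{\left(h,z \right)} = 14$
$r{\left(C,l \right)} = 2 - l^{2} - 14 C$ ($r{\left(C,l \right)} = 2 - \left(14 C + l l\right) = 2 - \left(14 C + l^{2}\right) = 2 - \left(l^{2} + 14 C\right) = 2 - l^{2} - 14 C$)
$\frac{1}{r{\left(81,-188 \right)} - 57674} = \frac{1}{\left(2 - \left(-188\right)^{2} - 1134\right) - 57674} = \frac{1}{\left(2 - 35344 - 1134\right) - 57674} = \frac{1}{-36476 - 57674} = \frac{1}{-94150} = - \frac{1}{94150}$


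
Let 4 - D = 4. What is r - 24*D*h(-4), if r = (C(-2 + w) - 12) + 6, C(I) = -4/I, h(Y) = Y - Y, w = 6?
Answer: -7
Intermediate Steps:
h(Y) = 0
D = 0 (D = 4 - 1*4 = 4 - 4 = 0)
r = -7 (r = (-4/(-2 + 6) - 12) + 6 = (-4/4 - 12) + 6 = (-4*1/4 - 12) + 6 = (-1 - 12) + 6 = -13 + 6 = -7)
r - 24*D*h(-4) = -7 - 0*0 = -7 - 24*0 = -7 + 0 = -7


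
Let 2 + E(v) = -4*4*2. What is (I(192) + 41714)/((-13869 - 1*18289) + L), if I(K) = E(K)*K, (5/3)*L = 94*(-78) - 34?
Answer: -87965/91444 ≈ -0.96196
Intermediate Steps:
E(v) = -34 (E(v) = -2 - 4*4*2 = -2 - 16*2 = -2 - 32 = -34)
L = -22098/5 (L = 3*(94*(-78) - 34)/5 = 3*(-7332 - 34)/5 = (⅗)*(-7366) = -22098/5 ≈ -4419.6)
I(K) = -34*K
(I(192) + 41714)/((-13869 - 1*18289) + L) = (-34*192 + 41714)/((-13869 - 1*18289) - 22098/5) = (-6528 + 41714)/((-13869 - 18289) - 22098/5) = 35186/(-32158 - 22098/5) = 35186/(-182888/5) = 35186*(-5/182888) = -87965/91444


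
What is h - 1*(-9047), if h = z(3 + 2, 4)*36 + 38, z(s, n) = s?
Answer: 9265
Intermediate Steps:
h = 218 (h = (3 + 2)*36 + 38 = 5*36 + 38 = 180 + 38 = 218)
h - 1*(-9047) = 218 - 1*(-9047) = 218 + 9047 = 9265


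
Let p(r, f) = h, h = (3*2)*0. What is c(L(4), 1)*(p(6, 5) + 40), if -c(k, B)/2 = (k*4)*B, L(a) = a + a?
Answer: -2560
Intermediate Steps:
L(a) = 2*a
h = 0 (h = 6*0 = 0)
c(k, B) = -8*B*k (c(k, B) = -2*k*4*B = -2*4*k*B = -8*B*k)
p(r, f) = 0
c(L(4), 1)*(p(6, 5) + 40) = (-8*1*2*4)*(0 + 40) = -8*1*8*40 = -64*40 = -2560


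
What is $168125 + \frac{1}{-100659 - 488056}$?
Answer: $\frac{98977709374}{588715} \approx 1.6813 \cdot 10^{5}$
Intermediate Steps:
$168125 + \frac{1}{-100659 - 488056} = 168125 + \frac{1}{-588715} = 168125 - \frac{1}{588715} = \frac{98977709374}{588715}$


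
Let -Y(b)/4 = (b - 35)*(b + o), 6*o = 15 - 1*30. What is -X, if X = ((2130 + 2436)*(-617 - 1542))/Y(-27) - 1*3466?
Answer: 7749631/3658 ≈ 2118.5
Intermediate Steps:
o = -5/2 (o = (15 - 1*30)/6 = (15 - 30)/6 = (⅙)*(-15) = -5/2 ≈ -2.5000)
Y(b) = -4*(-35 + b)*(-5/2 + b) (Y(b) = -4*(b - 35)*(b - 5/2) = -4*(-35 + b)*(-5/2 + b))
X = -7749631/3658 (X = ((2130 + 2436)*(-617 - 1542))/(-350 - 4*(-27)² + 150*(-27)) - 1*3466 = (4566*(-2159))/(-350 - 4*729 - 4050) - 3466 = -9857994/(-350 - 2916 - 4050) - 3466 = -9857994/(-7316) - 3466 = -9857994*(-1/7316) - 3466 = 4928997/3658 - 3466 = -7749631/3658 ≈ -2118.5)
-X = -1*(-7749631/3658) = 7749631/3658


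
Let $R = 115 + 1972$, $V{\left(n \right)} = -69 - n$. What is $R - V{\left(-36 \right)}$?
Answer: $2120$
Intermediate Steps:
$R = 2087$
$R - V{\left(-36 \right)} = 2087 - \left(-69 - -36\right) = 2087 - \left(-69 + 36\right) = 2087 - -33 = 2087 + 33 = 2120$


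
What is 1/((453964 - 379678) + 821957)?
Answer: 1/896243 ≈ 1.1158e-6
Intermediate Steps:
1/((453964 - 379678) + 821957) = 1/(74286 + 821957) = 1/896243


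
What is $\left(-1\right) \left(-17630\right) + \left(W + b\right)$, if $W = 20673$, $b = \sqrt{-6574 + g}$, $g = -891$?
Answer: $38303 + i \sqrt{7465} \approx 38303.0 + 86.4 i$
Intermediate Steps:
$b = i \sqrt{7465}$ ($b = \sqrt{-6574 - 891} = \sqrt{-7465} = i \sqrt{7465} \approx 86.4 i$)
$\left(-1\right) \left(-17630\right) + \left(W + b\right) = \left(-1\right) \left(-17630\right) + \left(20673 + i \sqrt{7465}\right) = 17630 + \left(20673 + i \sqrt{7465}\right) = 38303 + i \sqrt{7465}$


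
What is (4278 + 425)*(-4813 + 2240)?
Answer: -12100819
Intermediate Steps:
(4278 + 425)*(-4813 + 2240) = 4703*(-2573) = -12100819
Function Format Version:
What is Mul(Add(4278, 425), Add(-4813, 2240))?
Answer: -12100819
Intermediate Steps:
Mul(Add(4278, 425), Add(-4813, 2240)) = Mul(4703, -2573) = -12100819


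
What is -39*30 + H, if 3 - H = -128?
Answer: -1039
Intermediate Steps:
H = 131 (H = 3 - 1*(-128) = 3 + 128 = 131)
-39*30 + H = -39*30 + 131 = -1170 + 131 = -1039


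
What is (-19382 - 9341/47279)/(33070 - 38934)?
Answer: 916370919/277244056 ≈ 3.3053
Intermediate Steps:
(-19382 - 9341/47279)/(33070 - 38934) = (-19382 - 9341*1/47279)/(-5864) = (-19382 - 9341/47279)*(-1/5864) = -916370919/47279*(-1/5864) = 916370919/277244056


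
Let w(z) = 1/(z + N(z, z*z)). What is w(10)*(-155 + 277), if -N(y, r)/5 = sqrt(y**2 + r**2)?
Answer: -61/12620 - 61*sqrt(101)/2524 ≈ -0.24772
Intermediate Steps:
N(y, r) = -5*sqrt(r**2 + y**2) (N(y, r) = -5*sqrt(y**2 + r**2) = -5*sqrt(r**2 + y**2))
w(z) = 1/(z - 5*sqrt(z**2 + z**4)) (w(z) = 1/(z - 5*sqrt((z*z)**2 + z**2)) = 1/(z - 5*sqrt((z**2)**2 + z**2)) = 1/(z - 5*sqrt(z**4 + z**2)) = 1/(z - 5*sqrt(z**2 + z**4)))
w(10)*(-155 + 277) = (-155 + 277)/(10 - 5*sqrt(10**2 + 10**4)) = 122/(10 - 5*sqrt(100 + 10000)) = 122/(10 - 50*sqrt(101))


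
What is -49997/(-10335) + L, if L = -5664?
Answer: -58487443/10335 ≈ -5659.2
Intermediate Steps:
-49997/(-10335) + L = -49997/(-10335) - 5664 = -49997*(-1/10335) - 5664 = 49997/10335 - 5664 = -58487443/10335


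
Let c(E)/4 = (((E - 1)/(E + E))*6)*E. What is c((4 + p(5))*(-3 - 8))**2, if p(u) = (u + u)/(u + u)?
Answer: 451584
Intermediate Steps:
p(u) = 1 (p(u) = (2*u)/((2*u)) = (2*u)*(1/(2*u)) = 1)
c(E) = -12 + 12*E (c(E) = 4*((((E - 1)/(E + E))*6)*E) = 4*((((-1 + E)/((2*E)))*6)*E) = 4*((((-1 + E)*(1/(2*E)))*6)*E) = 4*((((-1 + E)/(2*E))*6)*E) = 4*((3*(-1 + E)/E)*E) = 4*(-3 + 3*E) = -12 + 12*E)
c((4 + p(5))*(-3 - 8))**2 = (-12 + 12*((4 + 1)*(-3 - 8)))**2 = (-12 + 12*(5*(-11)))**2 = (-12 + 12*(-55))**2 = (-12 - 660)**2 = (-672)**2 = 451584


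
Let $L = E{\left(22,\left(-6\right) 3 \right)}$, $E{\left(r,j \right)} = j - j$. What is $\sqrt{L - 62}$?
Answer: $i \sqrt{62} \approx 7.874 i$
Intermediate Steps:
$E{\left(r,j \right)} = 0$
$L = 0$
$\sqrt{L - 62} = \sqrt{0 - 62} = \sqrt{-62} = i \sqrt{62}$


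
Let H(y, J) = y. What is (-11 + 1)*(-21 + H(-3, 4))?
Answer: 240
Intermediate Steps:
(-11 + 1)*(-21 + H(-3, 4)) = (-11 + 1)*(-21 - 3) = -10*(-24) = 240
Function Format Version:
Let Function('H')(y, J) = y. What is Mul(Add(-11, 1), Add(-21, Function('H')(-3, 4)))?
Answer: 240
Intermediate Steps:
Mul(Add(-11, 1), Add(-21, Function('H')(-3, 4))) = Mul(Add(-11, 1), Add(-21, -3)) = Mul(-10, -24) = 240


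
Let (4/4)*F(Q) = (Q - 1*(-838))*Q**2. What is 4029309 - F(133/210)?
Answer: 108782260601/27000 ≈ 4.0290e+6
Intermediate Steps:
F(Q) = Q**2*(838 + Q) (F(Q) = (Q - 1*(-838))*Q**2 = (Q + 838)*Q**2 = (838 + Q)*Q**2 = Q**2*(838 + Q))
4029309 - F(133/210) = 4029309 - (133/210)**2*(838 + 133/210) = 4029309 - (133*(1/210))**2*(838 + 133*(1/210)) = 4029309 - (19/30)**2*(838 + 19/30) = 4029309 - 361*25159/(900*30) = 4029309 - 1*9082399/27000 = 4029309 - 9082399/27000 = 108782260601/27000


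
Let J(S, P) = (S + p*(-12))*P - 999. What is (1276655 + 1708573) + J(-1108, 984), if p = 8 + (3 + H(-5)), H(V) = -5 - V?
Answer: 1764069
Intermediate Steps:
p = 11 (p = 8 + (3 + (-5 - 1*(-5))) = 8 + (3 + (-5 + 5)) = 8 + (3 + 0) = 8 + 3 = 11)
J(S, P) = -999 + P*(-132 + S) (J(S, P) = (S + 11*(-12))*P - 999 = (S - 132)*P - 999 = (-132 + S)*P - 999 = P*(-132 + S) - 999 = -999 + P*(-132 + S))
(1276655 + 1708573) + J(-1108, 984) = (1276655 + 1708573) + (-999 - 132*984 + 984*(-1108)) = 2985228 + (-999 - 129888 - 1090272) = 2985228 - 1221159 = 1764069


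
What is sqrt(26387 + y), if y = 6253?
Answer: 8*sqrt(510) ≈ 180.67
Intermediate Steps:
sqrt(26387 + y) = sqrt(26387 + 6253) = sqrt(32640) = 8*sqrt(510)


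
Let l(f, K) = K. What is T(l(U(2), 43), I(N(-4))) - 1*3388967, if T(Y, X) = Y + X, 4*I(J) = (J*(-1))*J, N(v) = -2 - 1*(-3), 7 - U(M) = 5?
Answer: -13555697/4 ≈ -3.3889e+6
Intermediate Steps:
U(M) = 2 (U(M) = 7 - 1*5 = 7 - 5 = 2)
N(v) = 1 (N(v) = -2 + 3 = 1)
I(J) = -J²/4 (I(J) = ((J*(-1))*J)/4 = ((-J)*J)/4 = (-J²)/4 = -J²/4)
T(Y, X) = X + Y
T(l(U(2), 43), I(N(-4))) - 1*3388967 = (-¼*1² + 43) - 1*3388967 = (-¼*1 + 43) - 3388967 = (-¼ + 43) - 3388967 = 171/4 - 3388967 = -13555697/4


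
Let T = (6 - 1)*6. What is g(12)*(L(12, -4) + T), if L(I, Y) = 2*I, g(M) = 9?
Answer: 486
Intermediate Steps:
T = 30 (T = 5*6 = 30)
g(12)*(L(12, -4) + T) = 9*(2*12 + 30) = 9*(24 + 30) = 9*54 = 486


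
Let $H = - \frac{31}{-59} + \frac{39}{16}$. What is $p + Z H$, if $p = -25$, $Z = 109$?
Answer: $\frac{281273}{944} \approx 297.96$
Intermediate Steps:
$H = \frac{2797}{944}$ ($H = \left(-31\right) \left(- \frac{1}{59}\right) + 39 \cdot \frac{1}{16} = \frac{31}{59} + \frac{39}{16} = \frac{2797}{944} \approx 2.9629$)
$p + Z H = -25 + 109 \cdot \frac{2797}{944} = -25 + \frac{304873}{944} = \frac{281273}{944}$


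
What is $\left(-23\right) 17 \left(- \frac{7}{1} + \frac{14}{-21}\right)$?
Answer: $\frac{8993}{3} \approx 2997.7$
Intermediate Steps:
$\left(-23\right) 17 \left(- \frac{7}{1} + \frac{14}{-21}\right) = - 391 \left(\left(-7\right) 1 + 14 \left(- \frac{1}{21}\right)\right) = - 391 \left(-7 - \frac{2}{3}\right) = \left(-391\right) \left(- \frac{23}{3}\right) = \frac{8993}{3}$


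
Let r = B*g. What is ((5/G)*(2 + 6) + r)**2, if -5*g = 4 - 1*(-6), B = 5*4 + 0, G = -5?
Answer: 2304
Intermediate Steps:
B = 20 (B = 20 + 0 = 20)
g = -2 (g = -(4 - 1*(-6))/5 = -(4 + 6)/5 = -1/5*10 = -2)
r = -40 (r = 20*(-2) = -40)
((5/G)*(2 + 6) + r)**2 = ((5/(-5))*(2 + 6) - 40)**2 = ((5*(-1/5))*8 - 40)**2 = (-1*8 - 40)**2 = (-8 - 40)**2 = (-48)**2 = 2304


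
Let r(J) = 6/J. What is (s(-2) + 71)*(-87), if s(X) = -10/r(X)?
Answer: -6467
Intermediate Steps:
s(X) = -5*X/3 (s(X) = -10*X/6 = -5*X/3)
(s(-2) + 71)*(-87) = (-5/3*(-2) + 71)*(-87) = (10/3 + 71)*(-87) = (223/3)*(-87) = -6467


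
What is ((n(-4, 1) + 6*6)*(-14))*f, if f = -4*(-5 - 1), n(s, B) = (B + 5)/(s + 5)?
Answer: -14112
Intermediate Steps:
n(s, B) = (5 + B)/(5 + s)
f = 24 (f = -4*(-6) = 24)
((n(-4, 1) + 6*6)*(-14))*f = (((5 + 1)/(5 - 4) + 6*6)*(-14))*24 = ((6/1 + 36)*(-14))*24 = ((1*6 + 36)*(-14))*24 = ((6 + 36)*(-14))*24 = (42*(-14))*24 = -588*24 = -14112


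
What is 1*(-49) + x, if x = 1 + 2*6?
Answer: -36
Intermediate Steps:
x = 13 (x = 1 + 12 = 13)
1*(-49) + x = 1*(-49) + 13 = -49 + 13 = -36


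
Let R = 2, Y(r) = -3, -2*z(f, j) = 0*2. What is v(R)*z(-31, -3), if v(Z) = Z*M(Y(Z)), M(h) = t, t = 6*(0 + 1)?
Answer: 0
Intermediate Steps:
z(f, j) = 0 (z(f, j) = -0*2 = -½*0 = 0)
t = 6 (t = 6*1 = 6)
M(h) = 6
v(Z) = 6*Z (v(Z) = Z*6 = 6*Z)
v(R)*z(-31, -3) = (6*2)*0 = 12*0 = 0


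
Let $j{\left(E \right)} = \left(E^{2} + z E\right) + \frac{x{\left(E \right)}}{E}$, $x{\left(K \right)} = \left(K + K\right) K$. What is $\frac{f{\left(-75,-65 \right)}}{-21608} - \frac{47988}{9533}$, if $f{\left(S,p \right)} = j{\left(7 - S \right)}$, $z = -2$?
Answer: $- \frac{275256149}{51497266} \approx -5.3451$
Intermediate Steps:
$x{\left(K \right)} = 2 K^{2}$ ($x{\left(K \right)} = 2 K K = 2 K^{2}$)
$j{\left(E \right)} = E^{2}$ ($j{\left(E \right)} = \left(E^{2} - 2 E\right) + \frac{2 E^{2}}{E} = \left(E^{2} - 2 E\right) + 2 E = E^{2}$)
$f{\left(S,p \right)} = \left(7 - S\right)^{2}$
$\frac{f{\left(-75,-65 \right)}}{-21608} - \frac{47988}{9533} = \frac{\left(-7 - 75\right)^{2}}{-21608} - \frac{47988}{9533} = \left(-82\right)^{2} \left(- \frac{1}{21608}\right) - \frac{47988}{9533} = 6724 \left(- \frac{1}{21608}\right) - \frac{47988}{9533} = - \frac{1681}{5402} - \frac{47988}{9533} = - \frac{275256149}{51497266}$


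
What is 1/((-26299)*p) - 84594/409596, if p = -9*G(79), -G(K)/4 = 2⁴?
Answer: -106787439221/517054329792 ≈ -0.20653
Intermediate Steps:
G(K) = -64 (G(K) = -4*2⁴ = -4*16 = -64)
p = 576 (p = -9*(-64) = 576)
1/((-26299)*p) - 84594/409596 = 1/(-26299*576) - 84594/409596 = -1/26299*1/576 - 84594*1/409596 = -1/15148224 - 14099/68266 = -106787439221/517054329792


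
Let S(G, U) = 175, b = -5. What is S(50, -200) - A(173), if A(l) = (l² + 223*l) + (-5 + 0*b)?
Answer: -68328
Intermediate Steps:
A(l) = -5 + l² + 223*l (A(l) = (l² + 223*l) + (-5 + 0*(-5)) = (l² + 223*l) + (-5 + 0) = (l² + 223*l) - 5 = -5 + l² + 223*l)
S(50, -200) - A(173) = 175 - (-5 + 173² + 223*173) = 175 - (-5 + 29929 + 38579) = 175 - 1*68503 = 175 - 68503 = -68328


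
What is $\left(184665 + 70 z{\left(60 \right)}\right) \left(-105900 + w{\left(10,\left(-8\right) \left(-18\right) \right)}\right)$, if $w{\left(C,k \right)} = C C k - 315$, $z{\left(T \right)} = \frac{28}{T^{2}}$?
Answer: $- \frac{101730401779}{6} \approx -1.6955 \cdot 10^{10}$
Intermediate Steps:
$z{\left(T \right)} = \frac{28}{T^{2}}$
$w{\left(C,k \right)} = -315 + k C^{2}$ ($w{\left(C,k \right)} = C^{2} k - 315 = k C^{2} - 315 = -315 + k C^{2}$)
$\left(184665 + 70 z{\left(60 \right)}\right) \left(-105900 + w{\left(10,\left(-8\right) \left(-18\right) \right)}\right) = \left(184665 + 70 \cdot \frac{28}{3600}\right) \left(-105900 - \left(315 - \left(-8\right) \left(-18\right) 10^{2}\right)\right) = \left(184665 + 70 \cdot 28 \cdot \frac{1}{3600}\right) \left(-105900 + \left(-315 + 144 \cdot 100\right)\right) = \left(184665 + 70 \cdot \frac{7}{900}\right) \left(-105900 + \left(-315 + 14400\right)\right) = \left(184665 + \frac{49}{90}\right) \left(-105900 + 14085\right) = \frac{16619899}{90} \left(-91815\right) = - \frac{101730401779}{6}$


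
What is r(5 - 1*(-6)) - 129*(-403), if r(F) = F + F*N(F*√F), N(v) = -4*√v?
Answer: 51998 - 44*11^(¾) ≈ 51732.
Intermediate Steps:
r(F) = F - 4*F*√(F^(3/2)) (r(F) = F + F*(-4*√(F^(3/2))) = F - 4*F*√(F^(3/2)))
r(5 - 1*(-6)) - 129*(-403) = (5 - 1*(-6))*(1 - 4*(5 - 1*(-6))^(¾)) - 129*(-403) = (5 + 6)*(1 - 4*(5 + 6)^(¾)) + 51987 = 11*(1 - 4*11^(¾)) + 51987 = (11 - 44*11^(¾)) + 51987 = 51998 - 44*11^(¾)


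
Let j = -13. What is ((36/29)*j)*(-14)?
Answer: 6552/29 ≈ 225.93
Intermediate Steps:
((36/29)*j)*(-14) = ((36/29)*(-13))*(-14) = -468/29*(-14) = 6552/29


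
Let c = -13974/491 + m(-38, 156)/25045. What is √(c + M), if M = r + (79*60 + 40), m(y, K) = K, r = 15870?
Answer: 2*√779590045575914005/12297095 ≈ 143.60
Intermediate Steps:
c = -349902234/12297095 (c = -13974/491 + 156/25045 = -349902234/12297095 ≈ -28.454)
M = 20650 (M = 15870 + (79*60 + 40) = 15870 + (4740 + 40) = 15870 + 4780 = 20650)
√(c + M) = √(-349902234/12297095 + 20650) = √(253585109516/12297095) = 2*√779590045575914005/12297095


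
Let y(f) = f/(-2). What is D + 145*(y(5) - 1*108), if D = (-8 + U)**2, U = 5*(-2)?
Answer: -31397/2 ≈ -15699.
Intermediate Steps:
y(f) = -f/2 (y(f) = f*(-1/2) = -f/2)
U = -10
D = 324 (D = (-8 - 10)**2 = (-18)**2 = 324)
D + 145*(y(5) - 1*108) = 324 + 145*(-1/2*5 - 1*108) = 324 + 145*(-5/2 - 108) = 324 + 145*(-221/2) = 324 - 32045/2 = -31397/2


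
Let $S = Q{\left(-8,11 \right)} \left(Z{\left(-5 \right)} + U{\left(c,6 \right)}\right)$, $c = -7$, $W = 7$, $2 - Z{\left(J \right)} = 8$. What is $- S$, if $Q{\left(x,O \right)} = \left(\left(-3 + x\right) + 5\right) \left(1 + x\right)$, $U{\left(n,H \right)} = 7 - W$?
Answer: $252$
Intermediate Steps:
$Z{\left(J \right)} = -6$ ($Z{\left(J \right)} = 2 - 8 = -6$)
$U{\left(n,H \right)} = 0$ ($U{\left(n,H \right)} = 7 - 7 = 0$)
$Q{\left(x,O \right)} = \left(1 + x\right) \left(2 + x\right)$ ($Q{\left(x,O \right)} = \left(2 + x\right) \left(1 + x\right) = \left(1 + x\right) \left(2 + x\right)$)
$S = -252$ ($S = \left(2 + \left(-8\right)^{2} + 3 \left(-8\right)\right) \left(-6 + 0\right) = \left(2 + 64 - 24\right) \left(-6\right) = 42 \left(-6\right) = -252$)
$- S = \left(-1\right) \left(-252\right) = 252$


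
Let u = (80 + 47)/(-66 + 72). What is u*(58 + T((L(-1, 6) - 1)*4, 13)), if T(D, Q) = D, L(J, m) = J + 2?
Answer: 3683/3 ≈ 1227.7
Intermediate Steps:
L(J, m) = 2 + J
u = 127/6 ≈ 21.167
u*(58 + T((L(-1, 6) - 1)*4, 13)) = 127*(58 + ((2 - 1) - 1)*4)/6 = 127*(58 + (1 - 1)*4)/6 = 127*(58 + 0*4)/6 = 127*(58 + 0)/6 = (127/6)*58 = 3683/3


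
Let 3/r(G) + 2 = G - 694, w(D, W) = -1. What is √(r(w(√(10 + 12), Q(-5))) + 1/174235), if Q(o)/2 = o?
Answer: 2*I*√15848397131090/121441795 ≈ 0.065562*I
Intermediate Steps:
Q(o) = 2*o
r(G) = 3/(-696 + G) (r(G) = 3/(-2 + (G - 694)) = 3/(-2 + (-694 + G)) = 3/(-696 + G))
√(r(w(√(10 + 12), Q(-5))) + 1/174235) = √(3/(-696 - 1) + 1/174235) = √(3/(-697) + 1/174235) = √(3*(-1/697) + 1/174235) = √(-3/697 + 1/174235) = √(-522008/121441795) = 2*I*√15848397131090/121441795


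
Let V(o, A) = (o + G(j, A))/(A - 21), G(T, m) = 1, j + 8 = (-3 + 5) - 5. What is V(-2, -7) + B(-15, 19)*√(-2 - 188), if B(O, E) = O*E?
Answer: 1/28 - 285*I*√190 ≈ 0.035714 - 3928.5*I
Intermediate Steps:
j = -11 (j = -8 + ((-3 + 5) - 5) = -8 + (2 - 5) = -8 - 3 = -11)
B(O, E) = E*O
V(o, A) = (1 + o)/(-21 + A) (V(o, A) = (o + 1)/(A - 21) = (1 + o)/(-21 + A))
V(-2, -7) + B(-15, 19)*√(-2 - 188) = (1 - 2)/(-21 - 7) + (19*(-15))*√(-2 - 188) = -1/(-28) - 285*I*√190 = -1/28*(-1) - 285*I*√190 = 1/28 - 285*I*√190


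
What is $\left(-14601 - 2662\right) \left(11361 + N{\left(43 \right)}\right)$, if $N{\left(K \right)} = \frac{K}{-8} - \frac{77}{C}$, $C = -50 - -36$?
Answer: $- \frac{1569016807}{8} \approx -1.9613 \cdot 10^{8}$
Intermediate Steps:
$C = -14$ ($C = -50 + 36 = -14$)
$N{\left(K \right)} = \frac{11}{2} - \frac{K}{8}$ ($N{\left(K \right)} = \frac{K}{-8} - \frac{77}{-14} = K \left(- \frac{1}{8}\right) - - \frac{11}{2} = - \frac{K}{8} + \frac{11}{2} = \frac{11}{2} - \frac{K}{8}$)
$\left(-14601 - 2662\right) \left(11361 + N{\left(43 \right)}\right) = \left(-14601 - 2662\right) \left(11361 + \left(\frac{11}{2} - \frac{43}{8}\right)\right) = - 17263 \left(11361 + \left(\frac{11}{2} - \frac{43}{8}\right)\right) = - 17263 \left(11361 + \frac{1}{8}\right) = \left(-17263\right) \frac{90889}{8} = - \frac{1569016807}{8}$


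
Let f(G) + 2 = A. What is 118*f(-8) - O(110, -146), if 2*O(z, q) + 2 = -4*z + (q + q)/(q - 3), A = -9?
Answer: -160619/149 ≈ -1078.0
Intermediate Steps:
f(G) = -11 (f(G) = -2 - 9 = -11)
O(z, q) = -1 - 2*z + q/(-3 + q) (O(z, q) = -1 + (-4*z + (q + q)/(q - 3))/2 = -1 + (-4*z + (2*q)/(-3 + q))/2 = -1 + (-4*z + 2*q/(-3 + q))/2 = -1 + (-2*z + q/(-3 + q)) = -1 - 2*z + q/(-3 + q))
118*f(-8) - O(110, -146) = 118*(-11) - (3 + 6*110 - 2*(-146)*110)/(-3 - 146) = -1298 - (3 + 660 + 32120)/(-149) = -1298 - (-1)*32783/149 = -1298 - 1*(-32783/149) = -1298 + 32783/149 = -160619/149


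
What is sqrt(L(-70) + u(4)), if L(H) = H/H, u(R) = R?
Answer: sqrt(5) ≈ 2.2361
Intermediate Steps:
L(H) = 1
sqrt(L(-70) + u(4)) = sqrt(1 + 4) = sqrt(5)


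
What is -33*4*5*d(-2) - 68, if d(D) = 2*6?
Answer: -7988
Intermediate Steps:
d(D) = 12
-33*4*5*d(-2) - 68 = -33*4*5*12 - 68 = -660*12 - 68 = -33*240 - 68 = -7920 - 68 = -7988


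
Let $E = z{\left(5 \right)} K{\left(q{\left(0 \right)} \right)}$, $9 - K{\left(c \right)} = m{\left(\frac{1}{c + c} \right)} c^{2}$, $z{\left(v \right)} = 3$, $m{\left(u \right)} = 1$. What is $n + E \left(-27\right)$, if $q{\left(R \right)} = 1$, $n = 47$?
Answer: $-601$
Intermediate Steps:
$K{\left(c \right)} = 9 - c^{2}$ ($K{\left(c \right)} = 9 - 1 c^{2} = 9 - c^{2}$)
$E = 24$ ($E = 3 \left(9 - 1^{2}\right) = 3 \left(9 - 1\right) = 3 \cdot 8 = 24$)
$n + E \left(-27\right) = 47 + 24 \left(-27\right) = 47 - 648 = -601$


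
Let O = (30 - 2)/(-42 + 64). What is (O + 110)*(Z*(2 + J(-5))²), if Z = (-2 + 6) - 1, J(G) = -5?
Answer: 33048/11 ≈ 3004.4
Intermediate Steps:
O = 14/11 (O = 28/22 = 28*(1/22) = 14/11 ≈ 1.2727)
Z = 3 (Z = 4 - 1 = 3)
(O + 110)*(Z*(2 + J(-5))²) = (14/11 + 110)*(3*(2 - 5)²) = 1224*(3*(-3)²)/11 = 1224*(3*9)/11 = (1224/11)*27 = 33048/11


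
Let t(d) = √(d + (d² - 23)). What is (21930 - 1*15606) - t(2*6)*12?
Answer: 6324 - 12*√133 ≈ 6185.6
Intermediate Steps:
t(d) = √(-23 + d + d²) (t(d) = √(d + (-23 + d²)) = √(-23 + d + d²))
(21930 - 1*15606) - t(2*6)*12 = (21930 - 1*15606) - √(-23 + 2*6 + (2*6)²)*12 = (21930 - 15606) - √(-23 + 12 + 12²)*12 = 6324 - √(-23 + 12 + 144)*12 = 6324 - √133*12 = 6324 - 12*√133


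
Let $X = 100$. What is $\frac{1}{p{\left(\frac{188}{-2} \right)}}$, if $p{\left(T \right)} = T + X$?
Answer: $\frac{1}{6} \approx 0.16667$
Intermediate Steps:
$p{\left(T \right)} = 100 + T$ ($p{\left(T \right)} = T + 100 = 100 + T$)
$\frac{1}{p{\left(\frac{188}{-2} \right)}} = \frac{1}{100 + \frac{188}{-2}} = \frac{1}{100 + 188 \left(- \frac{1}{2}\right)} = \frac{1}{100 - 94} = \frac{1}{6}$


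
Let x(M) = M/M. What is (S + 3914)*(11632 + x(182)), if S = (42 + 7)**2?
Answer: 73462395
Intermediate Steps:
S = 2401 (S = 49**2 = 2401)
x(M) = 1
(S + 3914)*(11632 + x(182)) = (2401 + 3914)*(11632 + 1) = 6315*11633 = 73462395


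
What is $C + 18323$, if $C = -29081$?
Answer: $-10758$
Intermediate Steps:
$C + 18323 = -29081 + 18323 = -10758$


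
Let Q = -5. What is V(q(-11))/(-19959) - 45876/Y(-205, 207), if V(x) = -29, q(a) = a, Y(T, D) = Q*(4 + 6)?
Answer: 457820267/498975 ≈ 917.52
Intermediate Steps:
Y(T, D) = -50 (Y(T, D) = -5*(4 + 6) = -5*10 = -50)
V(q(-11))/(-19959) - 45876/Y(-205, 207) = -29/(-19959) - 45876/(-50) = -29*(-1/19959) - 45876*(-1/50) = 29/19959 + 22938/25 = 457820267/498975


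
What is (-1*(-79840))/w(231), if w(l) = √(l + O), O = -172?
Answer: 79840*√59/59 ≈ 10394.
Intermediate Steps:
w(l) = √(-172 + l) (w(l) = √(l - 172) = √(-172 + l))
(-1*(-79840))/w(231) = (-1*(-79840))/(√(-172 + 231)) = 79840/(√59) = 79840*(√59/59) = 79840*√59/59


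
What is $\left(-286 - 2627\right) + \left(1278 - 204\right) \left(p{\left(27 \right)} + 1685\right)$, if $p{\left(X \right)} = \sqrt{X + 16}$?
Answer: $1806777 + 1074 \sqrt{43} \approx 1.8138 \cdot 10^{6}$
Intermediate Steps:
$p{\left(X \right)} = \sqrt{16 + X}$
$\left(-286 - 2627\right) + \left(1278 - 204\right) \left(p{\left(27 \right)} + 1685\right) = \left(-286 - 2627\right) + \left(1278 - 204\right) \left(\sqrt{16 + 27} + 1685\right) = -2913 + 1074 \left(\sqrt{43} + 1685\right) = -2913 + 1074 \left(1685 + \sqrt{43}\right) = -2913 + \left(1809690 + 1074 \sqrt{43}\right) = 1806777 + 1074 \sqrt{43}$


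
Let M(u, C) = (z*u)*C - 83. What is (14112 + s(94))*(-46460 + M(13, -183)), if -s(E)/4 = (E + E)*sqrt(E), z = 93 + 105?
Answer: -7304159520 + 389223920*sqrt(94) ≈ -3.5305e+9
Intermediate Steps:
z = 198
M(u, C) = -83 + 198*C*u (M(u, C) = (198*u)*C - 83 = 198*C*u - 83 = -83 + 198*C*u)
s(E) = -8*E**(3/2) (s(E) = -4*(E + E)*sqrt(E) = -4*2*E*sqrt(E) = -8*E**(3/2))
(14112 + s(94))*(-46460 + M(13, -183)) = (14112 - 752*sqrt(94))*(-46460 + (-83 + 198*(-183)*13)) = (14112 - 752*sqrt(94))*(-46460 + (-83 - 471042)) = (14112 - 752*sqrt(94))*(-46460 - 471125) = (14112 - 752*sqrt(94))*(-517585) = -7304159520 + 389223920*sqrt(94)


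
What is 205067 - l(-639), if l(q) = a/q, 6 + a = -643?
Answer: 131037164/639 ≈ 2.0507e+5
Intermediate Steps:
a = -649 (a = -6 - 643 = -649)
l(q) = -649/q
205067 - l(-639) = 205067 - (-649)/(-639) = 205067 - (-649)*(-1)/639 = 205067 - 1*649/639 = 205067 - 649/639 = 131037164/639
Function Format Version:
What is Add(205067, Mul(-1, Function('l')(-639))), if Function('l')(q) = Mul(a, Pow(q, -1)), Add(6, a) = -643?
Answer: Rational(131037164, 639) ≈ 2.0507e+5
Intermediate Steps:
a = -649 (a = Add(-6, -643) = -649)
Function('l')(q) = Mul(-649, Pow(q, -1))
Add(205067, Mul(-1, Function('l')(-639))) = Add(205067, Mul(-1, Mul(-649, Pow(-639, -1)))) = Add(205067, Mul(-1, Mul(-649, Rational(-1, 639)))) = Add(205067, Mul(-1, Rational(649, 639))) = Add(205067, Rational(-649, 639)) = Rational(131037164, 639)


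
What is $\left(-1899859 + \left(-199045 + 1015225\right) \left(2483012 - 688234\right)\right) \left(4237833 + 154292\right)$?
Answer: $6433848263431974625$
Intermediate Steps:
$\left(-1899859 + \left(-199045 + 1015225\right) \left(2483012 - 688234\right)\right) \left(4237833 + 154292\right) = \left(-1899859 + 816180 \cdot 1794778\right) 4392125 = \left(-1899859 + 1464861908040\right) 4392125 = 1464860008181 \cdot 4392125 = 6433848263431974625$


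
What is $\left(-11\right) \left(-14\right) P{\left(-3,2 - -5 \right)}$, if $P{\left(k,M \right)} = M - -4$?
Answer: $1694$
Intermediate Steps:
$P{\left(k,M \right)} = 4 + M$ ($P{\left(k,M \right)} = M + 4 = 4 + M$)
$\left(-11\right) \left(-14\right) P{\left(-3,2 - -5 \right)} = \left(-11\right) \left(-14\right) \left(4 + \left(2 - -5\right)\right) = 154 \left(4 + \left(2 + 5\right)\right) = 154 \left(4 + 7\right) = 154 \cdot 11 = 1694$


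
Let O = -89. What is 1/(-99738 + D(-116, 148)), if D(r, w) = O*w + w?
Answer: -1/112762 ≈ -8.8682e-6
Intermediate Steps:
D(r, w) = -88*w (D(r, w) = -89*w + w = -88*w)
1/(-99738 + D(-116, 148)) = 1/(-99738 - 88*148) = 1/(-99738 - 13024) = 1/(-112762) = -1/112762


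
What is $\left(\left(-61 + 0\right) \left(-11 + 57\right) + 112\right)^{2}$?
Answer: $7257636$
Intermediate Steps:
$\left(\left(-61 + 0\right) \left(-11 + 57\right) + 112\right)^{2} = \left(\left(-61\right) 46 + 112\right)^{2} = \left(-2806 + 112\right)^{2} = \left(-2694\right)^{2} = 7257636$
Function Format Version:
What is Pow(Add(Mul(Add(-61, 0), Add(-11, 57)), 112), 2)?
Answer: 7257636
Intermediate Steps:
Pow(Add(Mul(Add(-61, 0), Add(-11, 57)), 112), 2) = Pow(Add(Mul(-61, 46), 112), 2) = Pow(Add(-2806, 112), 2) = Pow(-2694, 2) = 7257636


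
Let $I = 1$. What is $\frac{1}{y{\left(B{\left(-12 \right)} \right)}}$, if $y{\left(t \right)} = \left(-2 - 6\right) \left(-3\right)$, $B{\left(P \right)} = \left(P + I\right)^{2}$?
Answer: $\frac{1}{24} \approx 0.041667$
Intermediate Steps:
$B{\left(P \right)} = \left(1 + P\right)^{2}$ ($B{\left(P \right)} = \left(P + 1\right)^{2} = \left(1 + P\right)^{2}$)
$y{\left(t \right)} = 24$ ($y{\left(t \right)} = \left(-8\right) \left(-3\right) = 24$)
$\frac{1}{y{\left(B{\left(-12 \right)} \right)}} = \frac{1}{24}$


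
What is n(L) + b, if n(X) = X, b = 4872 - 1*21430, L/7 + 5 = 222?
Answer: -15039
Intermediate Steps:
L = 1519 (L = -35 + 7*222 = -35 + 1554 = 1519)
b = -16558 (b = 4872 - 21430 = -16558)
n(L) + b = 1519 - 16558 = -15039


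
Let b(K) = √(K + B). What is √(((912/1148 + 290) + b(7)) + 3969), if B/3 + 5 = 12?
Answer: √(350875007 + 164738*√7)/287 ≈ 65.308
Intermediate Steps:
B = 21 (B = -15 + 3*12 = -15 + 36 = 21)
b(K) = √(21 + K) (b(K) = √(K + 21) = √(21 + K))
√(((912/1148 + 290) + b(7)) + 3969) = √(((912/1148 + 290) + √(21 + 7)) + 3969) = √(((912*(1/1148) + 290) + √28) + 3969) = √(((228/287 + 290) + 2*√7) + 3969) = √((83458/287 + 2*√7) + 3969) = √(1222561/287 + 2*√7)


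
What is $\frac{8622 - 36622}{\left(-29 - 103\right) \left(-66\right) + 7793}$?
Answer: $- \frac{5600}{3301} \approx -1.6965$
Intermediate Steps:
$\frac{8622 - 36622}{\left(-29 - 103\right) \left(-66\right) + 7793} = - \frac{28000}{\left(-132\right) \left(-66\right) + 7793} = - \frac{28000}{8712 + 7793} = - \frac{28000}{16505} = \left(-28000\right) \frac{1}{16505} = - \frac{5600}{3301}$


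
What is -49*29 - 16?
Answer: -1437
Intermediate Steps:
-49*29 - 16 = -1421 - 16 = -1437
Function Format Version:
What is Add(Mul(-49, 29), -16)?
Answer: -1437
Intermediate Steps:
Add(Mul(-49, 29), -16) = Add(-1421, -16) = -1437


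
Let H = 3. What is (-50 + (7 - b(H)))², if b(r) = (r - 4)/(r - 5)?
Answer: 7569/4 ≈ 1892.3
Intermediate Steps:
b(r) = (-4 + r)/(-5 + r)
(-50 + (7 - b(H)))² = (-50 + (7 - (-4 + 3)/(-5 + 3)))² = (-50 + (7 - (-1)/(-2)))² = (-50 + (7 - (-1)*(-1)/2))² = (-50 + (7 - 1*½))² = (-50 + (7 - ½))² = (-50 + 13/2)² = (-87/2)² = 7569/4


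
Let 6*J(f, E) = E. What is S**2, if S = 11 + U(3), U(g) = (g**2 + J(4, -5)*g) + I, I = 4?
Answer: 1849/4 ≈ 462.25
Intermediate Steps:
J(f, E) = E/6
U(g) = 4 + g**2 - 5*g/6 (U(g) = (g**2 + ((1/6)*(-5))*g) + 4 = (g**2 - 5*g/6) + 4 = 4 + g**2 - 5*g/6)
S = 43/2 (S = 11 + (4 + 3**2 - 5/6*3) = 11 + (4 + 9 - 5/2) = 11 + 21/2 = 43/2 ≈ 21.500)
S**2 = (43/2)**2 = 1849/4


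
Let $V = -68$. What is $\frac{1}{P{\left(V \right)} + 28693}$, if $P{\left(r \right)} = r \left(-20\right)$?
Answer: $\frac{1}{30053} \approx 3.3275 \cdot 10^{-5}$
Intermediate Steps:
$P{\left(r \right)} = - 20 r$
$\frac{1}{P{\left(V \right)} + 28693} = \frac{1}{\left(-20\right) \left(-68\right) + 28693} = \frac{1}{1360 + 28693} = \frac{1}{30053}$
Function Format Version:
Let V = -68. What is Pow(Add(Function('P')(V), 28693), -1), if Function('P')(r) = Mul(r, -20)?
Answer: Rational(1, 30053) ≈ 3.3275e-5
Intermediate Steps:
Function('P')(r) = Mul(-20, r)
Pow(Add(Function('P')(V), 28693), -1) = Pow(Add(Mul(-20, -68), 28693), -1) = Pow(Add(1360, 28693), -1) = Pow(30053, -1) = Rational(1, 30053)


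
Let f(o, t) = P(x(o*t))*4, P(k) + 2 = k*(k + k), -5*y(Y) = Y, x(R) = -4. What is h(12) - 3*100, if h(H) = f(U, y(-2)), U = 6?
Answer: -180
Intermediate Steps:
y(Y) = -Y/5
P(k) = -2 + 2*k**2 (P(k) = -2 + k*(k + k) = -2 + k*(2*k) = -2 + 2*k**2)
f(o, t) = 120 (f(o, t) = (-2 + 2*(-4)**2)*4 = (-2 + 2*16)*4 = (-2 + 32)*4 = 30*4 = 120)
h(H) = 120
h(12) - 3*100 = 120 - 3*100 = 120 - 300 = -180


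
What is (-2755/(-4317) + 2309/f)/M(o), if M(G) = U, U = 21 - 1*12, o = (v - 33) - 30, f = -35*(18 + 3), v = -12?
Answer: -2647676/9518985 ≈ -0.27815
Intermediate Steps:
f = -735 (f = -35*21 = -735)
o = -75 (o = (-12 - 33) - 30 = -45 - 30 = -75)
U = 9 (U = 21 - 12 = 9)
M(G) = 9
(-2755/(-4317) + 2309/f)/M(o) = (-2755/(-4317) + 2309/(-735))/9 = (-2755*(-1/4317) + 2309*(-1/735))*(⅑) = (2755/4317 - 2309/735)*(⅑) = -2647676/1057665*⅑ = -2647676/9518985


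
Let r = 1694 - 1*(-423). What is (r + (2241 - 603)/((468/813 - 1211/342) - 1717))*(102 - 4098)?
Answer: -1347925853571300/159409823 ≈ -8.4557e+6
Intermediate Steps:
r = 2117 (r = 1694 + 423 = 2117)
(r + (2241 - 603)/((468/813 - 1211/342) - 1717))*(102 - 4098) = (2117 + (2241 - 603)/((468/813 - 1211/342) - 1717))*(102 - 4098) = (2117 + 1638/((468*(1/813) - 1211*1/342) - 1717))*(-3996) = (2117 + 1638/((156/271 - 1211/342) - 1717))*(-3996) = (2117 + 1638/(-274829/92682 - 1717))*(-3996) = (2117 + 1638/(-159409823/92682))*(-3996) = (2117 + 1638*(-92682/159409823))*(-3996) = (2117 - 151813116/159409823)*(-3996) = (337318782175/159409823)*(-3996) = -1347925853571300/159409823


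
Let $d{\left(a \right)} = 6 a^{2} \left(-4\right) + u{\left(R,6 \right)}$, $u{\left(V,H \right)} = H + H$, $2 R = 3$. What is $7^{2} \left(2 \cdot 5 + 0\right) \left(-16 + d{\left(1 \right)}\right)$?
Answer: $-13720$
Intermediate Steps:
$R = \frac{3}{2}$ ($R = \frac{1}{2} \cdot 3 = \frac{3}{2} \approx 1.5$)
$u{\left(V,H \right)} = 2 H$
$d{\left(a \right)} = 12 - 24 a^{2}$ ($d{\left(a \right)} = 6 a^{2} \left(-4\right) + 2 \cdot 6 = - 24 a^{2} + 12 = 12 - 24 a^{2}$)
$7^{2} \left(2 \cdot 5 + 0\right) \left(-16 + d{\left(1 \right)}\right) = 7^{2} \left(2 \cdot 5 + 0\right) \left(-16 + \left(12 - 24 \cdot 1^{2}\right)\right) = 49 \left(10 + 0\right) \left(-16 + \left(12 - 24\right)\right) = 49 \cdot 10 \left(-16 + \left(12 - 24\right)\right) = 490 \left(-16 - 12\right) = 490 \left(-28\right) = -13720$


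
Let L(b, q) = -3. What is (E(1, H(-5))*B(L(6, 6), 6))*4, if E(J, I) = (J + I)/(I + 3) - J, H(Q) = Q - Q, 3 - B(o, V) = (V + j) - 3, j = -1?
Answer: -8/3 ≈ -2.6667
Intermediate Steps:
B(o, V) = 7 - V (B(o, V) = 3 - ((V - 1) - 3) = 3 - ((-1 + V) - 3) = 3 - (-4 + V) = 3 + (4 - V) = 7 - V)
H(Q) = 0
E(J, I) = -J + (I + J)/(3 + I) (E(J, I) = (I + J)/(3 + I) - J = -J + (I + J)/(3 + I))
(E(1, H(-5))*B(L(6, 6), 6))*4 = (((0 - 2*1 - 1*0*1)/(3 + 0))*(7 - 1*6))*4 = (((0 - 2 + 0)/3)*(7 - 6))*4 = (((⅓)*(-2))*1)*4 = -⅔*1*4 = -⅔*4 = -8/3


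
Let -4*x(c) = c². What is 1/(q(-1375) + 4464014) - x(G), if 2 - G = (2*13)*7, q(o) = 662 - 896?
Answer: 36156618001/4463780 ≈ 8100.0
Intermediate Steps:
q(o) = -234
G = -180 (G = 2 - 2*13*7 = 2 - 26*7 = 2 - 1*182 = 2 - 182 = -180)
x(c) = -c²/4
1/(q(-1375) + 4464014) - x(G) = 1/(-234 + 4464014) - (-1)*(-180)²/4 = 1/4463780 - (-1)*32400/4 = 1/4463780 - 1*(-8100) = 1/4463780 + 8100 = 36156618001/4463780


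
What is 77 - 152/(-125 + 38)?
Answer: 6851/87 ≈ 78.747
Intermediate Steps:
77 - 152/(-125 + 38) = 77 - 152/(-87) = 77 - 152*(-1/87) = 77 + 152/87 = 6851/87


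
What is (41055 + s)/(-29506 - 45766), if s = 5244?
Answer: -46299/75272 ≈ -0.61509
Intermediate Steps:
(41055 + s)/(-29506 - 45766) = (41055 + 5244)/(-29506 - 45766) = 46299/(-75272) = 46299*(-1/75272) = -46299/75272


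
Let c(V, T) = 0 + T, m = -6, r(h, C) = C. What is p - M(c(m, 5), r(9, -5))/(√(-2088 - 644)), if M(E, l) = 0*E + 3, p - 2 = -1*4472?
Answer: -4470 + 3*I*√683/1366 ≈ -4470.0 + 0.057396*I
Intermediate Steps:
p = -4470 (p = 2 - 1*4472 = 2 - 4472 = -4470)
c(V, T) = T
M(E, l) = 3 (M(E, l) = 0 + 3 = 3)
p - M(c(m, 5), r(9, -5))/(√(-2088 - 644)) = -4470 - 3/(√(-2088 - 644)) = -4470 - 3/(√(-2732)) = -4470 - 3/(2*I*√683) = -4470 - 3*(-I*√683/1366) = -4470 - (-3)*I*√683/1366 = -4470 + 3*I*√683/1366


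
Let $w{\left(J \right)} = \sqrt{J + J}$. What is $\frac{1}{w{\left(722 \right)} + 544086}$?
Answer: $\frac{1}{544124} \approx 1.8378 \cdot 10^{-6}$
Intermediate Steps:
$w{\left(J \right)} = \sqrt{2} \sqrt{J}$ ($w{\left(J \right)} = \sqrt{2 J} = \sqrt{2} \sqrt{J}$)
$\frac{1}{w{\left(722 \right)} + 544086} = \frac{1}{\sqrt{2} \sqrt{722} + 544086} = \frac{1}{\sqrt{2} \cdot 19 \sqrt{2} + 544086} = \frac{1}{38 + 544086} = \frac{1}{544124}$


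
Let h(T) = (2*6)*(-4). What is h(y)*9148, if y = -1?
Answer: -439104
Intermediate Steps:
h(T) = -48 (h(T) = 12*(-4) = -48)
h(y)*9148 = -48*9148 = -439104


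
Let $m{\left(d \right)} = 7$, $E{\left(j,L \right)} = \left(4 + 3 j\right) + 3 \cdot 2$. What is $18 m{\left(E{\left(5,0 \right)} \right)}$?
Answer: $126$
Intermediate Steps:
$E{\left(j,L \right)} = 10 + 3 j$ ($E{\left(j,L \right)} = \left(4 + 3 j\right) + 6 = 10 + 3 j$)
$18 m{\left(E{\left(5,0 \right)} \right)} = 18 \cdot 7 = 126$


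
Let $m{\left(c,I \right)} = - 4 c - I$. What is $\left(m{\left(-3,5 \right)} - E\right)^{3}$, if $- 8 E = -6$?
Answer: $\frac{15625}{64} \approx 244.14$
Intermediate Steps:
$E = \frac{3}{4}$ ($E = \left(- \frac{1}{8}\right) \left(-6\right) = \frac{3}{4} \approx 0.75$)
$m{\left(c,I \right)} = - I - 4 c$
$\left(m{\left(-3,5 \right)} - E\right)^{3} = \left(\left(\left(-1\right) 5 - -12\right) - \frac{3}{4}\right)^{3} = \left(\left(-5 + 12\right) - \frac{3}{4}\right)^{3} = \left(7 - \frac{3}{4}\right)^{3} = \left(\frac{25}{4}\right)^{3} = \frac{15625}{64}$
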